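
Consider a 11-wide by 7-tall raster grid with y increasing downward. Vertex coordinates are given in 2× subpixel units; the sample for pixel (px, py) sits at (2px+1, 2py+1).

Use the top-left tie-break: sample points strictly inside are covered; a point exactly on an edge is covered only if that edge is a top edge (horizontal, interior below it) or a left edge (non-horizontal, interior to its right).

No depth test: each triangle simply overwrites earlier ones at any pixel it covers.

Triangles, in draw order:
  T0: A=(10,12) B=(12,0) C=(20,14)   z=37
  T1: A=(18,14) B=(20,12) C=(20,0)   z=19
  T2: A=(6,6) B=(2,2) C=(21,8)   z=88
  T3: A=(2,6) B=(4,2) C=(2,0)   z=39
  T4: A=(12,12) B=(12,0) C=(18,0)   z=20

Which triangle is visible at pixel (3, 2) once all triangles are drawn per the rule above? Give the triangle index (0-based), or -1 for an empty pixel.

T0:
  2·area = 124
  edge (10, 12)→(12, 0): d=(2,-12) top-left  bias=+0
  edge (12, 0)→(20, 14): d=(8,14) right/bottom  bias=-1
  edge (20, 14)→(10, 12): d=(-10,-2) top-left  bias=+0
    (6,1)@(13, 3): e=[18,10,96] → █
    (7,1)@(15, 3): e=[42,-18,100] → ·
    (6,2)@(13, 5): e=[22,26,76] → █
    (7,2)@(15, 5): e=[46,-2,80] → ·
    (5,3)@(11, 7): e=[2,70,52] → █
    (7,3)@(15, 7): e=[50,14,60] → █
    (8,3)@(17, 7): e=[74,-14,64] → ·
    (5,4)@(11, 9): e=[6,86,32] → █
    (8,4)@(17, 9): e=[78,2,44] → █
    (9,4)@(19, 9): e=[102,-26,48] → ·
    (2,5)@(5, 11): e=[-62,186,0] → ·  [on edge]
    (5,5)@(11, 11): e=[10,102,12] → █
    (7,6)@(15, 13): e=[62,62,0] → █  [on edge]
  covered (16 px):
    · · · · · · · · · · ·
    · · · · · · █ · · · ·
    · · · · · · █ · · · ·
    · · · · · █ █ █ · · ·
    · · · · · █ █ █ █ · ·
    · · · · · █ █ █ █ · ·
    · · · · · · · █ █ █ ·
T1:
  2·area = 24  (B↔C swapped to make it positive)
  edge (18, 14)→(20, 0): d=(2,-14) top-left  bias=+0
  edge (20, 0)→(20, 12): d=(0,12) right/bottom  bias=-1
  edge (20, 12)→(18, 14): d=(-2,2) right/bottom  bias=-1
    (9,3)@(19, 7): e=[0,12,12] → █  [on edge]
    (10,3)@(21, 7): e=[28,-12,8] → ·
    (9,4)@(19, 9): e=[4,12,8] → █
    (10,4)@(21, 9): e=[32,-12,4] → ·
    (9,5)@(19, 11): e=[8,12,4] → █
    (10,5)@(21, 11): e=[36,-12,0] → ·  [on edge]
    (9,6)@(19, 13): e=[12,12,0] → ·  [on edge]
  covered (3 px):
    · · · · · · · · · · ·
    · · · · · · · · · · ·
    · · · · · · · · · · ·
    · · · · · · · · · █ ·
    · · · · · · · · · █ ·
    · · · · · · · · · █ ·
    · · · · · · · · · · ·
T2:
  2·area = 52
  edge (6, 6)→(2, 2): d=(-4,-4) top-left  bias=+0
  edge (2, 2)→(21, 8): d=(19,6) right/bottom  bias=-1
  edge (21, 8)→(6, 6): d=(-15,-2) top-left  bias=+0
    (0,0)@(1, 1): e=[0,-13,65] → ·  [on edge]
    (1,1)@(3, 3): e=[0,13,39] → █  [on edge]
    (2,1)@(5, 3): e=[8,1,43] → █
    (3,1)@(7, 3): e=[16,-11,47] → ·
    (1,2)@(3, 5): e=[-8,51,9] → ·
    (2,2)@(5, 5): e=[0,39,13] → █  [on edge]
    (3,2)@(7, 5): e=[8,27,17] → █
    (4,2)@(9, 5): e=[16,15,21] → █
    (5,2)@(11, 5): e=[24,3,25] → █
    (6,2)@(13, 5): e=[32,-9,29] → ·
    (2,3)@(5, 7): e=[-8,77,-17] → ·
    (3,3)@(7, 7): e=[0,65,-13] → ·  [on edge]
    (4,4)@(9, 9): e=[0,91,-39] → ·  [on edge]
    (5,5)@(11, 11): e=[0,117,-65] → ·  [on edge]
    (6,6)@(13, 13): e=[0,143,-91] → ·  [on edge]
  covered (8 px):
    · · · · · · · · · · ·
    · █ █ · · · · · · · ·
    · · █ █ █ █ · · · · ·
    · · · · · · · █ █ · ·
    · · · · · · · · · · ·
    · · · · · · · · · · ·
    · · · · · · · · · · ·
T3:
  2·area = 12  (B↔C swapped to make it positive)
  edge (2, 6)→(2, 0): d=(0,-6) top-left  bias=+0
  edge (2, 0)→(4, 2): d=(2,2) right/bottom  bias=-1
  edge (4, 2)→(2, 6): d=(-2,4) right/bottom  bias=-1
    (1,0)@(3, 1): e=[6,0,6] → ·  [on edge]
    (1,1)@(3, 3): e=[6,4,2] → █
    (2,1)@(5, 3): e=[18,0,-6] → ·  [on edge]
    (1,2)@(3, 5): e=[6,8,-2] → ·
    (3,2)@(7, 5): e=[30,0,-18] → ·  [on edge]
    (4,3)@(9, 7): e=[42,0,-30] → ·  [on edge]
    (5,4)@(11, 9): e=[54,0,-42] → ·  [on edge]
    (6,5)@(13, 11): e=[66,0,-54] → ·  [on edge]
    (7,6)@(15, 13): e=[78,0,-66] → ·  [on edge]
  covered (1 px):
    · · · · · · · · · · ·
    · █ · · · · · · · · ·
    · · · · · · · · · · ·
    · · · · · · · · · · ·
    · · · · · · · · · · ·
    · · · · · · · · · · ·
    · · · · · · · · · · ·
T4:
  2·area = 72
  edge (12, 12)→(12, 0): d=(0,-12) top-left  bias=+0
  edge (12, 0)→(18, 0): d=(6,0) top-left  bias=+0
  edge (18, 0)→(12, 12): d=(-6,12) right/bottom  bias=-1
    (6,0)@(13, 1): e=[12,6,54] → █
    (7,0)@(15, 1): e=[36,6,30] → █
    (8,0)@(17, 1): e=[60,6,6] → █
    (9,0)@(19, 1): e=[84,6,-18] → ·
    (6,1)@(13, 3): e=[12,18,42] → █
    (8,1)@(17, 3): e=[60,18,-6] → ·
    (6,2)@(13, 5): e=[12,30,30] → █
    (8,2)@(17, 5): e=[60,30,-18] → ·
    (6,3)@(13, 7): e=[12,42,18] → █
    (7,3)@(15, 7): e=[36,42,-6] → ·
    (6,4)@(13, 9): e=[12,54,6] → █
    (7,4)@(15, 9): e=[36,54,-18] → ·
  covered (9 px):
    · · · · · · █ █ █ · ·
    · · · · · · █ █ · · ·
    · · · · · · █ █ · · ·
    · · · · · · █ · · · ·
    · · · · · · █ · · · ·
    · · · · · · · · · · ·
    · · · · · · · · · · ·

Z-buffer (winner per pixel, '.' = empty):
  . . . . . . 4 4 4 . .
  . 3 2 . . . 4 4 . . .
  . . 2 2 2 2 4 4 . . .
  . . . . . 0 4 2 2 1 .
  . . . . . 0 4 0 0 1 .
  . . . . . 0 0 0 0 1 .
  . . . . . . . 0 0 0 .

Answer: 2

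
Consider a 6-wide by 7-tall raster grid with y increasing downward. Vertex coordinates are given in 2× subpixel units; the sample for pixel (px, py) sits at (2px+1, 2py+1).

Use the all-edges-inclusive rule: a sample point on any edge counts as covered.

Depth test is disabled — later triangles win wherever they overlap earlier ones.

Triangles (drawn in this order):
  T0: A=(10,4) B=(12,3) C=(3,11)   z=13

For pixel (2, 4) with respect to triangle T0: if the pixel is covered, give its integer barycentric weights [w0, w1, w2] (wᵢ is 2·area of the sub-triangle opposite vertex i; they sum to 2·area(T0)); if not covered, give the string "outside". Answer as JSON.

T0:
  2·area = 7
  edge (10, 4)→(12, 3): d=(2,-1) inclusive
  edge (12, 3)→(3, 11): d=(-9,8) inclusive
  edge (3, 11)→(10, 4): d=(7,-7) inclusive
    (5,1)@(11, 3): e=[-1,8,0] → ·  [on edge]
    (4,2)@(9, 5): e=[1,6,0] → █  [on edge]
    (5,2)@(11, 5): e=[3,-10,14] → ·
    (3,3)@(7, 7): e=[3,4,0] → █  [on edge]
    (4,3)@(9, 7): e=[5,-12,14] → ·
    (2,4)@(5, 9): e=[5,2,0] → █  [on edge]
    (3,4)@(7, 9): e=[7,-14,14] → ·
    (1,5)@(3, 11): e=[7,0,0] → █  [on edge]
    (2,5)@(5, 11): e=[9,-16,14] → ·
    (0,6)@(1, 13): e=[9,-2,0] → ·  [on edge]
    (1,6)@(3, 13): e=[11,-18,14] → ·
  covered (4 px):
    · · · · · ·
    · · · · · ·
    · · · · █ ·
    · · · █ · ·
    · · █ · · ·
    · █ · · · ·
    · · · · · ·

Final: [2,0,5]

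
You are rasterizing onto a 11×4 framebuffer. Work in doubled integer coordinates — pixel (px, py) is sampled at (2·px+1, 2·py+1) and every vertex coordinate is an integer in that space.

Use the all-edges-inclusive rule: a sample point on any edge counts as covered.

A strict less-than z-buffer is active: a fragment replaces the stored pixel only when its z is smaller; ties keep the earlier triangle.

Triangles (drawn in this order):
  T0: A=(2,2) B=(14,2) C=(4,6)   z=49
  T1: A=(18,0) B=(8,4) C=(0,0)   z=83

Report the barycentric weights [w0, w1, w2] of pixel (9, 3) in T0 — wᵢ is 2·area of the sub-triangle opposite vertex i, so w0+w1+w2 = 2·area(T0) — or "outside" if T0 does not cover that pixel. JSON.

T0:
  2·area = 48
  edge (2, 2)→(14, 2): d=(12,0) inclusive
  edge (14, 2)→(4, 6): d=(-10,4) inclusive
  edge (4, 6)→(2, 2): d=(-2,-4) inclusive
    (1,1)@(3, 3): e=[12,34,2] → #
    (2,1)@(5, 3): e=[12,26,10] → #
    (3,1)@(7, 3): e=[12,18,18] → #
    (4,1)@(9, 3): e=[12,10,26] → #
    (5,1)@(11, 3): e=[12,2,34] → #
    (6,1)@(13, 3): e=[12,-6,42] → ·
    (1,2)@(3, 5): e=[36,14,-2] → ·
    (2,2)@(5, 5): e=[36,6,6] → #
    (3,2)@(7, 5): e=[36,-2,14] → ·
    (4,2)@(9, 5): e=[36,-10,22] → ·
    (5,2)@(11, 5): e=[36,-18,30] → ·
    (2,3)@(5, 7): e=[60,-14,2] → ·
  covered (6 px):
    · · · · · · · · · · ·
    · # # # # # · · · · ·
    · · # · · · · · · · ·
    · · · · · · · · · · ·
T1:
  2·area = 72
  edge (18, 0)→(8, 4): d=(-10,4) inclusive
  edge (8, 4)→(0, 0): d=(-8,-4) inclusive
  edge (0, 0)→(18, 0): d=(18,0) inclusive
    (1,0)@(3, 1): e=[50,4,18] → #
    (2,0)@(5, 1): e=[42,12,18] → #
    (3,0)@(7, 1): e=[34,20,18] → #
    (4,0)@(9, 1): e=[26,28,18] → #
    (5,0)@(11, 1): e=[18,36,18] → #
    (6,0)@(13, 1): e=[10,44,18] → #
    (7,0)@(15, 1): e=[2,52,18] → #
    (8,0)@(17, 1): e=[-6,60,18] → ·
    (1,1)@(3, 3): e=[30,-12,54] → ·
    (2,1)@(5, 3): e=[22,-4,54] → ·
    (3,1)@(7, 3): e=[14,4,54] → #
    (5,1)@(11, 3): e=[-2,20,54] → ·
  covered (9 px):
    · # # # # # # # · · ·
    · · · # # · · · · · ·
    · · · · · · · · · · ·
    · · · · · · · · · · ·

Result: "outside"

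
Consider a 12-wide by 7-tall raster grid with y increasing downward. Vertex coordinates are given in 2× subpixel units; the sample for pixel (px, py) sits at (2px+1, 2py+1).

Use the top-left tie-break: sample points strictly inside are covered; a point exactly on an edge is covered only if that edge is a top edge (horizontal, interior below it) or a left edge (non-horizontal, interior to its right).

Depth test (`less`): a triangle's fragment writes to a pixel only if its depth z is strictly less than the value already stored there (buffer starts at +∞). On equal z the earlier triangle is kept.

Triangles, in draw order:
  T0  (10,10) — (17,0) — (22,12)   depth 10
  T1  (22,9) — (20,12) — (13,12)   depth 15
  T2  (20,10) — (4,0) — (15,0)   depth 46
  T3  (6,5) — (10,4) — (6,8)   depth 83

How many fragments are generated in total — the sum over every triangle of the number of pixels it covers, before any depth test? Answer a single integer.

T0:
  2·area = 134
  edge (10, 10)→(17, 0): d=(7,-10) top-left  bias=+0
  edge (17, 0)→(22, 12): d=(5,12) right/bottom  bias=-1
  edge (22, 12)→(10, 10): d=(-12,-2) top-left  bias=+0
    (8,0)@(17, 1): e=[7,5,122] → █
    (9,0)@(19, 1): e=[27,-19,126] → ·
    (7,1)@(15, 3): e=[1,39,94] → █
    (9,1)@(19, 3): e=[41,-9,102] → ·
    (7,2)@(15, 5): e=[15,49,70] → █
    (9,2)@(19, 5): e=[55,1,78] → █
    (10,2)@(21, 5): e=[75,-23,82] → ·
    (6,3)@(13, 7): e=[9,83,42] → █
    (10,3)@(21, 7): e=[89,-13,58] → ·
    (5,4)@(11, 9): e=[3,117,14] → █
    (10,4)@(21, 9): e=[103,-3,34] → ·
    (5,5)@(11, 11): e=[17,127,-10] → ·
  covered (18 px):
    · · · · · · · · █ · · ·
    · · · · · · · █ █ · · ·
    · · · · · · · █ █ █ · ·
    · · · · · · █ █ █ █ · ·
    · · · · · █ █ █ █ █ · ·
    · · · · · · · · █ █ █ ·
    · · · · · · · · · · · ·
T1:
  2·area = 21
  edge (22, 9)→(20, 12): d=(-2,3) right/bottom  bias=-1
  edge (20, 12)→(13, 12): d=(-7,0) right/bottom  bias=-1
  edge (13, 12)→(22, 9): d=(9,-3) top-left  bias=+0
    (8,5)@(17, 11): e=[11,7,3] → █
    (9,5)@(19, 11): e=[5,7,9] → █
    (10,5)@(21, 11): e=[-1,7,15] → ·
    (8,6)@(17, 13): e=[7,-7,21] → ·
    (9,6)@(19, 13): e=[1,-7,27] → ·
  covered (2 px):
    · · · · · · · · · · · ·
    · · · · · · · · · · · ·
    · · · · · · · · · · · ·
    · · · · · · · · · · · ·
    · · · · · · · · · · · ·
    · · · · · · · · █ █ · ·
    · · · · · · · · · · · ·
T2:
  2·area = 110
  edge (20, 10)→(4, 0): d=(-16,-10) top-left  bias=+0
  edge (4, 0)→(15, 0): d=(11,0) top-left  bias=+0
  edge (15, 0)→(20, 10): d=(5,10) right/bottom  bias=-1
    (3,0)@(7, 1): e=[14,11,85] → █
    (4,0)@(9, 1): e=[34,11,65] → █
    (5,0)@(11, 1): e=[54,11,45] → █
    (6,0)@(13, 1): e=[74,11,25] → █
    (7,0)@(15, 1): e=[94,11,5] → █
    (8,0)@(17, 1): e=[114,11,-15] → ·
    (3,1)@(7, 3): e=[-18,33,95] → ·
    (4,1)@(9, 3): e=[2,33,75] → █
    (8,1)@(17, 3): e=[82,33,-5] → ·
    (4,2)@(9, 5): e=[-30,55,85] → ·
    (5,2)@(11, 5): e=[-10,55,65] → ·
    (6,2)@(13, 5): e=[10,55,45] → █
  covered (14 px):
    · · · █ █ █ █ █ · · · ·
    · · · · █ █ █ █ · · · ·
    · · · · · · █ █ █ · · ·
    · · · · · · · · █ · · ·
    · · · · · · · · · █ · ·
    · · · · · · · · · · · ·
    · · · · · · · · · · · ·
T3:
  2·area = 12
  edge (6, 5)→(10, 4): d=(4,-1) top-left  bias=+0
  edge (10, 4)→(6, 8): d=(-4,4) right/bottom  bias=-1
  edge (6, 8)→(6, 5): d=(0,-3) top-left  bias=+0
    (6,0)@(13, 1): e=[-9,0,21] → ·  [on edge]
    (5,1)@(11, 3): e=[-3,0,15] → ·  [on edge]
    (3,2)@(7, 5): e=[1,8,3] → █
    (4,2)@(9, 5): e=[3,0,9] → ·  [on edge]
    (3,3)@(7, 7): e=[9,0,3] → ·  [on edge]
    (2,4)@(5, 9): e=[15,0,-3] → ·  [on edge]
    (1,5)@(3, 11): e=[21,0,-9] → ·  [on edge]
    (0,6)@(1, 13): e=[27,0,-15] → ·  [on edge]
  covered (1 px):
    · · · · · · · · · · · ·
    · · · · · · · · · · · ·
    · · · █ · · · · · · · ·
    · · · · · · · · · · · ·
    · · · · · · · · · · · ·
    · · · · · · · · · · · ·
    · · · · · · · · · · · ·

Answer: 35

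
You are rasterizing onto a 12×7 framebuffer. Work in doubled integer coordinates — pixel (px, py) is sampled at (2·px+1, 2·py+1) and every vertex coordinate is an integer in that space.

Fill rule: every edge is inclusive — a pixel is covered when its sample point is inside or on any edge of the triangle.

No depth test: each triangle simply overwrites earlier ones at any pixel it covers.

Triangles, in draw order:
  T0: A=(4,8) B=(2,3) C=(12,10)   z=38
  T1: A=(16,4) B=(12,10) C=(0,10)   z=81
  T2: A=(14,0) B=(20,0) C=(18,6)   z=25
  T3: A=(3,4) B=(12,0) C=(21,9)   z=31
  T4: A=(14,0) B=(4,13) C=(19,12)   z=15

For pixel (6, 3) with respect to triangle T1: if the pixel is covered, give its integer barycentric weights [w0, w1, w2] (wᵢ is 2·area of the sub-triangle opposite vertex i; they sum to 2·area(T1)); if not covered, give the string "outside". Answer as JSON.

T0:
  2·area = 36
  edge (4, 8)→(2, 3): d=(-2,-5) inclusive
  edge (2, 3)→(12, 10): d=(10,7) inclusive
  edge (12, 10)→(4, 8): d=(-8,-2) inclusive
    (1,2)@(3, 5): e=[1,13,22] → #
    (2,2)@(5, 5): e=[11,-1,26] → ·
    (1,3)@(3, 7): e=[-3,33,6] → ·
    (2,3)@(5, 7): e=[7,19,10] → #
    (3,3)@(7, 7): e=[17,5,14] → #
    (4,3)@(9, 7): e=[27,-9,18] → ·
    (2,4)@(5, 9): e=[3,39,-6] → ·
    (3,4)@(7, 9): e=[13,25,-2] → ·
    (4,4)@(9, 9): e=[23,11,2] → #
    (5,4)@(11, 9): e=[33,-3,6] → ·
    (4,5)@(9, 11): e=[19,31,-14] → ·
  covered (4 px):
    · · · · · · · · · · · ·
    · · · · · · · · · · · ·
    · # · · · · · · · · · ·
    · · # # · · · · · · · ·
    · · · · # · · · · · · ·
    · · · · · · · · · · · ·
    · · · · · · · · · · · ·
T1:
  2·area = 72
  edge (16, 4)→(12, 10): d=(-4,6) inclusive
  edge (12, 10)→(0, 10): d=(-12,0) inclusive
  edge (0, 10)→(16, 4): d=(16,-6) inclusive
    (7,2)@(15, 5): e=[2,60,10] → #
    (8,2)@(17, 5): e=[-10,60,22] → ·
    (4,3)@(9, 7): e=[30,36,6] → #
    (5,3)@(11, 7): e=[18,36,18] → #
    (6,3)@(13, 7): e=[6,36,30] → #
    (7,3)@(15, 7): e=[-6,36,42] → ·
    (1,4)@(3, 9): e=[58,12,2] → #
    (2,4)@(5, 9): e=[46,12,14] → #
    (3,4)@(7, 9): e=[34,12,26] → #
    (6,4)@(13, 9): e=[-2,12,62] → ·
    (1,5)@(3, 11): e=[50,-12,34] → ·
    (2,5)@(5, 11): e=[38,-12,46] → ·
  covered (9 px):
    · · · · · · · · · · · ·
    · · · · · · · · · · · ·
    · · · · · · · # · · · ·
    · · · · # # # · · · · ·
    · # # # # # · · · · · ·
    · · · · · · · · · · · ·
    · · · · · · · · · · · ·
T2:
  2·area = 36
  edge (14, 0)→(20, 0): d=(6,0) inclusive
  edge (20, 0)→(18, 6): d=(-2,6) inclusive
  edge (18, 6)→(14, 0): d=(-4,-6) inclusive
    (7,0)@(15, 1): e=[6,28,2] → #
    (8,0)@(17, 1): e=[6,16,14] → #
    (9,0)@(19, 1): e=[6,4,26] → #
    (10,0)@(21, 1): e=[6,-8,38] → ·
    (7,1)@(15, 3): e=[18,24,-6] → ·
    (8,1)@(17, 3): e=[18,12,6] → #
    (9,1)@(19, 3): e=[18,0,18] → #  [on edge]
    (10,1)@(21, 3): e=[18,-12,30] → ·
    (8,2)@(17, 5): e=[30,8,-2] → ·
    (9,2)@(19, 5): e=[30,-4,10] → ·
    (8,4)@(17, 9): e=[54,0,-18] → ·  [on edge]
  covered (5 px):
    · · · · · · · # # # · ·
    · · · · · · · · # # · ·
    · · · · · · · · · · · ·
    · · · · · · · · · · · ·
    · · · · · · · · · · · ·
    · · · · · · · · · · · ·
    · · · · · · · · · · · ·
T3:
  2·area = 117
  edge (3, 4)→(12, 0): d=(9,-4) inclusive
  edge (12, 0)→(21, 9): d=(9,9) inclusive
  edge (21, 9)→(3, 4): d=(-18,-5) inclusive
    (5,0)@(11, 1): e=[5,18,94] → #
    (6,0)@(13, 1): e=[13,0,104] → #  [on edge]
    (7,0)@(15, 1): e=[21,-18,114] → ·
    (3,1)@(7, 3): e=[7,72,38] → #
    (4,1)@(9, 3): e=[15,54,48] → #
    (7,1)@(15, 3): e=[39,0,78] → #  [on edge]
    (8,1)@(17, 3): e=[47,-18,88] → ·
    (3,2)@(7, 5): e=[25,90,2] → #
    (8,2)@(17, 5): e=[65,0,52] → #  [on edge]
    (9,2)@(19, 5): e=[73,-18,62] → ·
    (3,3)@(7, 7): e=[43,108,-34] → ·
    (4,3)@(9, 7): e=[51,90,-24] → ·
    (9,3)@(19, 7): e=[91,0,26] → #  [on edge]
    (10,4)@(21, 9): e=[117,0,0] → #  [on edge]
    (11,5)@(23, 11): e=[143,0,-26] → ·  [on edge]
  covered (17 px):
    · · · · · # # · · · · ·
    · · · # # # # # · · · ·
    · · · # # # # # # · · ·
    · · · · · · · # # # · ·
    · · · · · · · · · · # ·
    · · · · · · · · · · · ·
    · · · · · · · · · · · ·
T4:
  2·area = 185  (B↔C swapped to make it positive)
  edge (14, 0)→(19, 12): d=(5,12) inclusive
  edge (19, 12)→(4, 13): d=(-15,1) inclusive
  edge (4, 13)→(14, 0): d=(10,-13) inclusive
    (6,1)@(13, 3): e=[27,141,17] → #
    (7,1)@(15, 3): e=[3,139,43] → #
    (8,1)@(17, 3): e=[-21,137,69] → ·
    (5,2)@(11, 5): e=[61,113,11] → #
    (8,2)@(17, 5): e=[-11,107,89] → ·
    (4,3)@(9, 7): e=[95,85,5] → #
    (8,3)@(17, 7): e=[-1,77,109] → ·
    (4,4)@(9, 9): e=[105,55,25] → #
    (8,4)@(17, 9): e=[9,47,129] → #
    (9,4)@(19, 9): e=[-15,45,155] → ·
    (3,5)@(7, 11): e=[139,27,19] → #
    (9,5)@(19, 11): e=[-5,15,175] → ·
  covered (20 px):
    · · · · · · · · · · · ·
    · · · · · · # # · · · ·
    · · · · · # # # · · · ·
    · · · · # # # # · · · ·
    · · · · # # # # # · · ·
    · · · # # # # # # · · ·
    · · · · · · · · · · · ·

Answer: [36,30,6]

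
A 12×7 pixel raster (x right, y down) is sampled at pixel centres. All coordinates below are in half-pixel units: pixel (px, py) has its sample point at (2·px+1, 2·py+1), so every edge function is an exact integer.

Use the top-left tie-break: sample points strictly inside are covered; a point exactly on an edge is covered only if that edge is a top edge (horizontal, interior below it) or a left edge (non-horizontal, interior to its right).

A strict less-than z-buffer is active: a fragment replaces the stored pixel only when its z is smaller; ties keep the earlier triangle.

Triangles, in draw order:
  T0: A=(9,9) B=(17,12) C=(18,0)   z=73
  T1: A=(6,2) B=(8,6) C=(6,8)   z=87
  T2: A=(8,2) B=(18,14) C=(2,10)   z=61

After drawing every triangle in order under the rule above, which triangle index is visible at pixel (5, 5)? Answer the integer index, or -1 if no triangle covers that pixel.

T0:
  2·area = 99  (B↔C swapped to make it positive)
  edge (9, 9)→(18, 0): d=(9,-9) top-left  bias=+0
  edge (18, 0)→(17, 12): d=(-1,12) right/bottom  bias=-1
  edge (17, 12)→(9, 9): d=(-8,-3) top-left  bias=+0
    (8,0)@(17, 1): e=[0,11,88] → X  [on edge]
    (9,0)@(19, 1): e=[18,-13,94] → .
    (7,1)@(15, 3): e=[0,33,66] → X  [on edge]
    (9,1)@(19, 3): e=[36,-15,78] → .
    (6,2)@(13, 5): e=[0,55,44] → X  [on edge]
    (9,2)@(19, 5): e=[54,-17,62] → .
    (5,3)@(11, 7): e=[0,77,22] → X  [on edge]
    (9,3)@(19, 7): e=[72,-19,46] → .
    (4,4)@(9, 9): e=[0,99,0] → X  [on edge]
    (9,4)@(19, 9): e=[90,-21,30] → .
    (3,5)@(7, 11): e=[0,121,-22] → .  [on edge]
    (4,5)@(9, 11): e=[18,97,-16] → .
    (2,6)@(5, 13): e=[0,143,-44] → .  [on edge]
  covered (17 px):
    . . . . . . . . X . . .
    . . . . . . . X X . . .
    . . . . . . X X X . . .
    . . . . . X X X X . . .
    . . . . X X X X X . . .
    . . . . . . . X X . . .
    . . . . . . . . . . . .
T1:
  2·area = 12
  edge (6, 2)→(8, 6): d=(2,4) right/bottom  bias=-1
  edge (8, 6)→(6, 8): d=(-2,2) right/bottom  bias=-1
  edge (6, 8)→(6, 2): d=(0,-6) top-left  bias=+0
    (6,0)@(13, 1): e=[-30,0,42] → .  [on edge]
    (5,1)@(11, 3): e=[-18,0,30] → .  [on edge]
    (3,2)@(7, 5): e=[2,4,6] → X
    (4,2)@(9, 5): e=[-6,0,18] → .  [on edge]
    (3,3)@(7, 7): e=[6,0,6] → .  [on edge]
    (2,4)@(5, 9): e=[18,0,-6] → .  [on edge]
    (1,5)@(3, 11): e=[30,0,-18] → .  [on edge]
    (0,6)@(1, 13): e=[42,0,-30] → .  [on edge]
  covered (1 px):
    . . . . . . . . . . . .
    . . . . . . . . . . . .
    . . . X . . . . . . . .
    . . . . . . . . . . . .
    . . . . . . . . . . . .
    . . . . . . . . . . . .
    . . . . . . . . . . . .
T2:
  2·area = 152
  edge (8, 2)→(18, 14): d=(10,12) right/bottom  bias=-1
  edge (18, 14)→(2, 10): d=(-16,-4) top-left  bias=+0
  edge (2, 10)→(8, 2): d=(6,-8) top-left  bias=+0
    (3,2)@(7, 5): e=[42,100,10] → X
    (4,2)@(9, 5): e=[18,108,26] → X
    (5,2)@(11, 5): e=[-6,116,42] → .
    (2,3)@(5, 7): e=[86,60,6] → X
    (5,3)@(11, 7): e=[14,84,54] → X
    (6,3)@(13, 7): e=[-10,92,70] → .
    (1,4)@(3, 9): e=[130,20,2] → X
    (6,4)@(13, 9): e=[10,60,82] → X
    (7,4)@(15, 9): e=[-14,68,98] → .
    (1,5)@(3, 11): e=[150,-12,14] → .
    (2,5)@(5, 11): e=[126,-4,30] → .
    (3,5)@(7, 11): e=[102,4,46] → X
  covered (19 px):
    . . . . . . . . . . . .
    . . . . . . . . . . . .
    . . . X X . . . . . . .
    . . X X X X . . . . . .
    . X X X X X X . . . . .
    . . . X X X X X . . . .
    . . . . . . . X X . . .

Z-buffer (winner per pixel, '.' = empty):
  . . . . . . . . 0 . . .
  . . . . . . . 0 0 . . .
  . . . 2 2 . 0 0 0 . . .
  . . 2 2 2 2 0 0 0 . . .
  . 2 2 2 2 2 2 0 0 . . .
  . . . 2 2 2 2 2 0 . . .
  . . . . . . . 2 2 . . .

Result: 2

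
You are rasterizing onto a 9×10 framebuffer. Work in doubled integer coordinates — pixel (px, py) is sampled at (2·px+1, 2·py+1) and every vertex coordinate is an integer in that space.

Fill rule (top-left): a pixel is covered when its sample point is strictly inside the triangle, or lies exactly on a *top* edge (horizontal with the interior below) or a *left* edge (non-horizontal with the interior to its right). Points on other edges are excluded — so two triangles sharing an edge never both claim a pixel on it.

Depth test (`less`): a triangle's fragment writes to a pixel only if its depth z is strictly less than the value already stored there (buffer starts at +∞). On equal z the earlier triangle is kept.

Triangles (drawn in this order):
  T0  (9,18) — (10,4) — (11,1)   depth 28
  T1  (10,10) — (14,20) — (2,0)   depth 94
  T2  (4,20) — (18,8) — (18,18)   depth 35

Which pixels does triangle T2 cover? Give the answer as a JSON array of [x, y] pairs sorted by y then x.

T0:
  2·area = 11
  edge (9, 18)→(10, 4): d=(1,-14) top-left  bias=+0
  edge (10, 4)→(11, 1): d=(1,-3) top-left  bias=+0
  edge (11, 1)→(9, 18): d=(-2,17) right/bottom  bias=-1
    (5,0)@(11, 1): e=[11,0,0] → ·  [on edge]
    (4,3)@(9, 7): e=[-11,0,22] → ·  [on edge]
    (3,6)@(7, 13): e=[-33,0,44] → ·  [on edge]
    (2,9)@(5, 19): e=[-55,0,66] → ·  [on edge]
  covered (0 px):
    · · · · · · · · ·
    · · · · · · · · ·
    · · · · · · · · ·
    · · · · · · · · ·
    · · · · · · · · ·
    · · · · · · · · ·
    · · · · · · · · ·
    · · · · · · · · ·
    · · · · · · · · ·
    · · · · · · · · ·
T1:
  2·area = 40
  edge (10, 10)→(14, 20): d=(4,10) right/bottom  bias=-1
  edge (14, 20)→(2, 0): d=(-12,-20) top-left  bias=+0
  edge (2, 0)→(10, 10): d=(8,10) right/bottom  bias=-1
    (2,2)@(5, 5): e=[30,0,10] → #  [on edge]
    (3,2)@(7, 5): e=[10,40,-10] → ·
    (2,3)@(5, 7): e=[38,-24,26] → ·
    (3,3)@(7, 7): e=[18,16,6] → #
    (4,3)@(9, 7): e=[-2,56,-14] → ·
    (3,4)@(7, 9): e=[26,-8,22] → ·
    (4,4)@(9, 9): e=[6,32,2] → #
    (5,4)@(11, 9): e=[-14,72,-18] → ·
    (4,5)@(9, 11): e=[14,8,18] → #
    (5,5)@(11, 11): e=[-6,48,-2] → ·
    (4,6)@(9, 13): e=[22,-16,34] → ·
    (5,6)@(11, 13): e=[2,24,14] → #
    (5,7)@(11, 15): e=[10,0,30] → #  [on edge]
  covered (6 px):
    · · · · · · · · ·
    · · · · · · · · ·
    · · # · · · · · ·
    · · · # · · · · ·
    · · · · # · · · ·
    · · · · # · · · ·
    · · · · · # · · ·
    · · · · · # · · ·
    · · · · · · · · ·
    · · · · · · · · ·
T2:
  2·area = 140
  edge (4, 20)→(18, 8): d=(14,-12) top-left  bias=+0
  edge (18, 8)→(18, 18): d=(0,10) right/bottom  bias=-1
  edge (18, 18)→(4, 20): d=(-14,2) right/bottom  bias=-1
    (8,4)@(17, 9): e=[2,10,128] → #
    (7,5)@(15, 11): e=[6,30,104] → #
    (6,6)@(13, 13): e=[10,50,80] → #
    (5,7)@(11, 15): e=[14,70,56] → #
    (4,8)@(9, 17): e=[18,90,32] → #
    (3,9)@(7, 19): e=[22,110,8] → #
    (5,9)@(11, 19): e=[70,70,0] → ·  [on edge]
    (6,9)@(13, 19): e=[94,50,-4] → ·
    (7,9)@(15, 19): e=[118,30,-8] → ·
    (8,9)@(17, 19): e=[142,10,-12] → ·
  covered (17 px):
    · · · · · · · · ·
    · · · · · · · · ·
    · · · · · · · · ·
    · · · · · · · · ·
    · · · · · · · · #
    · · · · · · · # #
    · · · · · · # # #
    · · · · · # # # #
    · · · · # # # # #
    · · · # # · · · ·

Final: [[8,4],[7,5],[8,5],[6,6],[7,6],[8,6],[5,7],[6,7],[7,7],[8,7],[4,8],[5,8],[6,8],[7,8],[8,8],[3,9],[4,9]]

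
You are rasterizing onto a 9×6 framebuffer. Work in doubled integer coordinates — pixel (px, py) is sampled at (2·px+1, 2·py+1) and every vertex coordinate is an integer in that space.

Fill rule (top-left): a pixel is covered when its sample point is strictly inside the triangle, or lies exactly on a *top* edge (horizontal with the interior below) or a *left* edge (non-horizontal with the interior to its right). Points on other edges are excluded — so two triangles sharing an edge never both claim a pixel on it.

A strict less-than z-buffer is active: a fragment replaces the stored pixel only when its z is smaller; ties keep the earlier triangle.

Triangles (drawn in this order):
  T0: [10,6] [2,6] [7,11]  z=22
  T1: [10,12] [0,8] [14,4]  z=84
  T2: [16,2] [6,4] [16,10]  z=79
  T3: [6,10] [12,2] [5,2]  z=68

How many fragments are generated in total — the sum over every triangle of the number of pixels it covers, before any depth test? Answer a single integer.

T0:
  2·area = 40  (B↔C swapped to make it positive)
  edge (10, 6)→(7, 11): d=(-3,5) right/bottom  bias=-1
  edge (7, 11)→(2, 6): d=(-5,-5) top-left  bias=+0
  edge (2, 6)→(10, 6): d=(8,0) top-left  bias=+0
    (6,0)@(13, 1): e=[0,80,-40] → ·  [on edge]
    (0,2)@(1, 5): e=[48,0,-8] → ·  [on edge]
    (1,3)@(3, 7): e=[32,0,8] → #  [on edge]
    (2,3)@(5, 7): e=[22,10,8] → #
    (3,3)@(7, 7): e=[12,20,8] → #
    (4,3)@(9, 7): e=[2,30,8] → #
    (5,3)@(11, 7): e=[-8,40,8] → ·
    (1,4)@(3, 9): e=[26,-10,24] → ·
    (2,4)@(5, 9): e=[16,0,24] → #  [on edge]
    (4,4)@(9, 9): e=[-4,20,24] → ·
    (2,5)@(5, 11): e=[10,-10,40] → ·
    (3,5)@(7, 11): e=[0,0,40] → ·  [on edge]
  covered (6 px):
    · · · · · · · · ·
    · · · · · · · · ·
    · · · · · · · · ·
    · # # # # · · · ·
    · · # # · · · · ·
    · · · · · · · · ·
T1:
  2·area = 96
  edge (10, 12)→(0, 8): d=(-10,-4) top-left  bias=+0
  edge (0, 8)→(14, 4): d=(14,-4) top-left  bias=+0
  edge (14, 4)→(10, 12): d=(-4,8) right/bottom  bias=-1
    (5,2)@(11, 5): e=[74,2,20] → #
    (6,2)@(13, 5): e=[82,10,4] → #
    (7,2)@(15, 5): e=[90,18,-12] → ·
    (2,3)@(5, 7): e=[30,6,60] → #
    (3,3)@(7, 7): e=[38,14,44] → #
    (4,3)@(9, 7): e=[46,22,28] → #
    (6,3)@(13, 7): e=[62,38,-4] → ·
    (1,4)@(3, 9): e=[2,26,68] → #
    (6,4)@(13, 9): e=[42,66,-12] → ·
    (1,5)@(3, 11): e=[-18,54,60] → ·
    (2,5)@(5, 11): e=[-10,62,44] → ·
    (3,5)@(7, 11): e=[-2,70,28] → ·
  covered (12 px):
    · · · · · · · · ·
    · · · · · · · · ·
    · · · · · # # · ·
    · · # # # # · · ·
    · # # # # # · · ·
    · · · · # · · · ·
T2:
  2·area = 80  (B↔C swapped to make it positive)
  edge (16, 2)→(16, 10): d=(0,8) right/bottom  bias=-1
  edge (16, 10)→(6, 4): d=(-10,-6) top-left  bias=+0
  edge (6, 4)→(16, 2): d=(10,-2) top-left  bias=+0
    (0,0)@(1, 1): e=[120,0,-40] → ·  [on edge]
    (5,1)@(11, 3): e=[40,40,0] → #  [on edge]
    (6,1)@(13, 3): e=[24,52,4] → #
    (7,1)@(15, 3): e=[8,64,8] → #
    (8,1)@(17, 3): e=[-8,76,12] → ·
    (0,2)@(1, 5): e=[120,-40,0] → ·  [on edge]
    (4,2)@(9, 5): e=[56,8,16] → #
    (8,2)@(17, 5): e=[-8,56,32] → ·
    (4,3)@(9, 7): e=[56,-12,36] → ·
    (5,3)@(11, 7): e=[40,0,40] → #  [on edge]
    (8,3)@(17, 7): e=[-8,36,52] → ·
    (5,4)@(11, 9): e=[40,-20,60] → ·
  covered (11 px):
    · · · · · · · · ·
    · · · · · # # # ·
    · · · · # # # # ·
    · · · · · # # # ·
    · · · · · · · # ·
    · · · · · · · · ·
T3:
  2·area = 56  (B↔C swapped to make it positive)
  edge (6, 10)→(5, 2): d=(-1,-8) top-left  bias=+0
  edge (5, 2)→(12, 2): d=(7,0) top-left  bias=+0
  edge (12, 2)→(6, 10): d=(-6,8) right/bottom  bias=-1
    (3,1)@(7, 3): e=[15,7,34] → #
    (4,1)@(9, 3): e=[31,7,18] → #
    (5,1)@(11, 3): e=[47,7,2] → #
    (6,1)@(13, 3): e=[63,7,-14] → ·
    (3,2)@(7, 5): e=[13,21,22] → #
    (5,2)@(11, 5): e=[45,21,-10] → ·
    (3,3)@(7, 7): e=[11,35,10] → #
    (4,3)@(9, 7): e=[27,35,-6] → ·
    (3,4)@(7, 9): e=[9,49,-2] → ·
  covered (6 px):
    · · · · · · · · ·
    · · · # # # · · ·
    · · · # # · · · ·
    · · · # · · · · ·
    · · · · · · · · ·
    · · · · · · · · ·

Result: 35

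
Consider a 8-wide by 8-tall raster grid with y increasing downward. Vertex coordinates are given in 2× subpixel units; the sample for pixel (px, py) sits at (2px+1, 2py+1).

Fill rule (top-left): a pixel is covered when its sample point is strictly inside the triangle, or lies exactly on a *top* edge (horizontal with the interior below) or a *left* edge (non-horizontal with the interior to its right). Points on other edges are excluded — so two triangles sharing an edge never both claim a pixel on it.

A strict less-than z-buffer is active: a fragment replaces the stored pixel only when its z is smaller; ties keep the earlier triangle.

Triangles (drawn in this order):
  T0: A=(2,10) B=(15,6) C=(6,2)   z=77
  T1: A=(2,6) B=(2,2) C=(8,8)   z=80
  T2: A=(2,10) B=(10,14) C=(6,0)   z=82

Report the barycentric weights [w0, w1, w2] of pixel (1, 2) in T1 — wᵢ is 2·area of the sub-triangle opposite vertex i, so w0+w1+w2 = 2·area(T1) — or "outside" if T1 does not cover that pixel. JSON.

T0:
  2·area = 88  (B↔C swapped to make it positive)
  edge (2, 10)→(6, 2): d=(4,-8) top-left  bias=+0
  edge (6, 2)→(15, 6): d=(9,4) right/bottom  bias=-1
  edge (15, 6)→(2, 10): d=(-13,4) right/bottom  bias=-1
    (3,1)@(7, 3): e=[12,5,71] → X
    (4,1)@(9, 3): e=[28,-3,63] → .
    (2,2)@(5, 5): e=[4,31,53] → X
    (4,2)@(9, 5): e=[36,15,37] → X
    (5,2)@(11, 5): e=[52,7,29] → X
    (6,2)@(13, 5): e=[68,-1,21] → .
    (2,3)@(5, 7): e=[12,49,27] → X
    (6,3)@(13, 7): e=[76,17,-5] → .
    (1,4)@(3, 9): e=[4,75,9] → X
    (3,4)@(7, 9): e=[36,59,-7] → .
    (4,4)@(9, 9): e=[52,51,-15] → .
    (5,4)@(11, 9): e=[68,43,-23] → .
  covered (11 px):
    . . . . . . . .
    . . . X . . . .
    . . X X X X . .
    . . X X X X . .
    . X X . . . . .
    . . . . . . . .
    . . . . . . . .
    . . . . . . . .
T1:
  2·area = 24
  edge (2, 6)→(2, 2): d=(0,-4) top-left  bias=+0
  edge (2, 2)→(8, 8): d=(6,6) right/bottom  bias=-1
  edge (8, 8)→(2, 6): d=(-6,-2) top-left  bias=+0
    (0,0)@(1, 1): e=[-4,0,28] → .  [on edge]
    (1,1)@(3, 3): e=[4,0,20] → .  [on edge]
    (1,2)@(3, 5): e=[4,12,8] → X
    (2,2)@(5, 5): e=[12,0,12] → .  [on edge]
    (1,3)@(3, 7): e=[4,24,-4] → .
    (2,3)@(5, 7): e=[12,12,0] → X  [on edge]
    (3,3)@(7, 7): e=[20,0,4] → .  [on edge]
    (2,4)@(5, 9): e=[12,24,-12] → .
    (4,4)@(9, 9): e=[28,0,-4] → .  [on edge]
    (5,4)@(11, 9): e=[36,-12,0] → .  [on edge]
    (5,5)@(11, 11): e=[36,0,-12] → .  [on edge]
    (6,6)@(13, 13): e=[44,0,-20] → .  [on edge]
    (7,7)@(15, 15): e=[52,0,-28] → .  [on edge]
  covered (2 px):
    . . . . . . . .
    . . . . . . . .
    . X . . . . . .
    . . X . . . . .
    . . . . . . . .
    . . . . . . . .
    . . . . . . . .
    . . . . . . . .
T2:
  2·area = 96  (B↔C swapped to make it positive)
  edge (2, 10)→(6, 0): d=(4,-10) top-left  bias=+0
  edge (6, 0)→(10, 14): d=(4,14) right/bottom  bias=-1
  edge (10, 14)→(2, 10): d=(-8,-4) top-left  bias=+0
    (2,1)@(5, 3): e=[2,26,68] → X
    (3,1)@(7, 3): e=[22,-2,76] → .
    (2,2)@(5, 5): e=[10,34,52] → X
    (3,2)@(7, 5): e=[30,6,60] → X
    (4,2)@(9, 5): e=[50,-22,68] → .
    (2,3)@(5, 7): e=[18,42,36] → X
    (4,3)@(9, 7): e=[58,-14,52] → .
    (1,4)@(3, 9): e=[6,78,12] → X
    (4,4)@(9, 9): e=[66,-6,36] → .
    (1,5)@(3, 11): e=[14,86,-4] → .
    (2,5)@(5, 11): e=[34,58,4] → X
    (4,5)@(9, 11): e=[74,2,20] → X
  covered (12 px):
    . . . . . . . .
    . . X . . . . .
    . . X X . . . .
    . . X X . . . .
    . X X X . . . .
    . . X X X . . .
    . . . . X . . .
    . . . . . . . .

Result: [12,8,4]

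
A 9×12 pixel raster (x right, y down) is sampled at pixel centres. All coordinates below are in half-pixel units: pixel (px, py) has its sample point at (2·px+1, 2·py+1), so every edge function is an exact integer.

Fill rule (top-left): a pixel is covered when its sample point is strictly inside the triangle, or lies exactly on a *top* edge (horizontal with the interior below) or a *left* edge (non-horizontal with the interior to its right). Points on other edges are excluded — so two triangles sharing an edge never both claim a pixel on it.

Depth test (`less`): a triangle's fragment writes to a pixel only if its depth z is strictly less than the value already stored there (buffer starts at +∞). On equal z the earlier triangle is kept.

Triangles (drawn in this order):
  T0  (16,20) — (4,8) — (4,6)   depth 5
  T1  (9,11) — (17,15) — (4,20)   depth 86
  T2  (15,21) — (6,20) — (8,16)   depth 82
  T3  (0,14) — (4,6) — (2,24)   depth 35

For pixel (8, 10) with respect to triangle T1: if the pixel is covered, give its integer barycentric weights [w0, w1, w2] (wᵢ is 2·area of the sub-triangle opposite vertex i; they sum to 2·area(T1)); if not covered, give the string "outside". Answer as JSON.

T0:
  2·area = 24
  edge (16, 20)→(4, 8): d=(-12,-12) top-left  bias=+0
  edge (4, 8)→(4, 6): d=(0,-2) top-left  bias=+0
  edge (4, 6)→(16, 20): d=(12,14) right/bottom  bias=-1
    (0,2)@(1, 5): e=[0,-6,30] → ·  [on edge]
    (1,3)@(3, 7): e=[0,-2,26] → ·  [on edge]
    (2,4)@(5, 9): e=[0,2,22] → █  [on edge]
    (3,4)@(7, 9): e=[24,6,-6] → ·
    (2,5)@(5, 11): e=[-24,2,46] → ·
    (3,5)@(7, 11): e=[0,6,18] → █  [on edge]
    (4,5)@(9, 11): e=[24,10,-10] → ·
    (3,6)@(7, 13): e=[-24,6,42] → ·
    (4,6)@(9, 13): e=[0,10,14] → █  [on edge]
    (5,6)@(11, 13): e=[24,14,-14] → ·
    (4,7)@(9, 15): e=[-24,10,38] → ·
    (5,7)@(11, 15): e=[0,14,10] → █  [on edge]
    (6,8)@(13, 17): e=[0,18,6] → █  [on edge]
    (7,9)@(15, 19): e=[0,22,2] → █  [on edge]
    (8,10)@(17, 21): e=[0,26,-2] → ·  [on edge]
  covered (6 px):
    · · · · · · · · ·
    · · · · · · · · ·
    · · · · · · · · ·
    · · · · · · · · ·
    · · █ · · · · · ·
    · · · █ · · · · ·
    · · · · █ · · · ·
    · · · · · █ · · ·
    · · · · · · █ · ·
    · · · · · · · █ ·
    · · · · · · · · ·
    · · · · · · · · ·
T1:
  2·area = 92
  edge (9, 11)→(17, 15): d=(8,4) right/bottom  bias=-1
  edge (17, 15)→(4, 20): d=(-13,5) right/bottom  bias=-1
  edge (4, 20)→(9, 11): d=(5,-9) top-left  bias=+0
    (0,3)@(1, 7): e=[0,184,-92] → ·  [on edge]
    (2,4)@(5, 9): e=[0,138,-46] → ·  [on edge]
    (4,5)@(9, 11): e=[0,92,0] → ·  [on edge]
    (4,6)@(9, 13): e=[16,66,10] → █
    (5,6)@(11, 13): e=[8,56,28] → █
    (6,6)@(13, 13): e=[0,46,46] → ·  [on edge]
    (3,7)@(7, 15): e=[40,50,2] → █
    (6,7)@(13, 15): e=[16,20,56] → █
    (7,7)@(15, 15): e=[8,10,74] → █
    (8,7)@(17, 15): e=[0,0,92] → ·  [on edge]
    (3,8)@(7, 17): e=[56,24,12] → █
    (6,8)@(13, 17): e=[32,-6,66] → ·
  covered (11 px):
    · · · · · · · · ·
    · · · · · · · · ·
    · · · · · · · · ·
    · · · · · · · · ·
    · · · · · · · · ·
    · · · · · · · · ·
    · · · · █ █ · · ·
    · · · █ █ █ █ █ ·
    · · · █ █ █ · · ·
    · · █ · · · · · ·
    · · · · · · · · ·
    · · · · · · · · ·
T2:
  2·area = 38
  edge (15, 21)→(6, 20): d=(-9,-1) top-left  bias=+0
  edge (6, 20)→(8, 16): d=(2,-4) top-left  bias=+0
  edge (8, 16)→(15, 21): d=(7,5) right/bottom  bias=-1
    (0,5)@(1, 11): e=[76,-38,0] → ·  [on edge]
    (4,8)@(9, 17): e=[30,6,2] → █
    (5,8)@(11, 17): e=[32,14,-8] → ·
    (3,9)@(7, 19): e=[10,2,26] → █
    (5,9)@(11, 19): e=[14,18,6] → █
    (6,9)@(13, 19): e=[16,26,-4] → ·
    (3,10)@(7, 21): e=[-8,6,40] → ·
    (4,10)@(9, 21): e=[-6,14,30] → ·
    (5,10)@(11, 21): e=[-4,22,20] → ·
    (7,10)@(15, 21): e=[0,38,0] → ·  [on edge]
  covered (4 px):
    · · · · · · · · ·
    · · · · · · · · ·
    · · · · · · · · ·
    · · · · · · · · ·
    · · · · · · · · ·
    · · · · · · · · ·
    · · · · · · · · ·
    · · · · · · · · ·
    · · · · █ · · · ·
    · · · █ █ █ · · ·
    · · · · · · · · ·
    · · · · · · · · ·
T3:
  2·area = 56
  edge (0, 14)→(4, 6): d=(4,-8) top-left  bias=+0
  edge (4, 6)→(2, 24): d=(-2,18) right/bottom  bias=-1
  edge (2, 24)→(0, 14): d=(-2,-10) top-left  bias=+0
    (1,4)@(3, 9): e=[4,12,40] → █
    (2,4)@(5, 9): e=[20,-24,60] → ·
    (1,5)@(3, 11): e=[12,8,36] → █
    (2,5)@(5, 11): e=[28,-28,56] → ·
    (0,6)@(1, 13): e=[4,40,12] → █
    (2,6)@(5, 13): e=[36,-32,52] → ·
    (0,7)@(1, 15): e=[12,36,8] → █
    (1,7)@(3, 15): e=[28,0,28] → ·  [on edge]
    (0,8)@(1, 17): e=[20,32,4] → █
    (1,8)@(3, 17): e=[36,-4,24] → ·
    (0,9)@(1, 19): e=[28,28,0] → █  [on edge]
    (1,9)@(3, 19): e=[44,-8,20] → ·
  covered (7 px):
    · · · · · · · · ·
    · · · · · · · · ·
    · · · · · · · · ·
    · · · · · · · · ·
    · █ · · · · · · ·
    · █ · · · · · · ·
    █ █ · · · · · · ·
    █ · · · · · · · ·
    █ · · · · · · · ·
    █ · · · · · · · ·
    · · · · · · · · ·
    · · · · · · · · ·

Final: "outside"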